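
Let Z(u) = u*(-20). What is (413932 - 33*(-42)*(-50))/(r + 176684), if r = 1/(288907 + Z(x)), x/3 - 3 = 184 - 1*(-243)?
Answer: 90675091624/46486797189 ≈ 1.9506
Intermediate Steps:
x = 1290 (x = 9 + 3*(184 - 1*(-243)) = 9 + 3*(184 + 243) = 9 + 3*427 = 9 + 1281 = 1290)
Z(u) = -20*u
r = 1/263107 (r = 1/(288907 - 20*1290) = 1/(288907 - 25800) = 1/263107 ≈ 3.8007e-6)
(413932 - 33*(-42)*(-50))/(r + 176684) = (413932 - 33*(-42)*(-50))/(1/263107 + 176684) = (413932 + 1386*(-50))/(46486797189/263107) = (413932 - 69300)*(263107/46486797189) = 344632*(263107/46486797189) = 90675091624/46486797189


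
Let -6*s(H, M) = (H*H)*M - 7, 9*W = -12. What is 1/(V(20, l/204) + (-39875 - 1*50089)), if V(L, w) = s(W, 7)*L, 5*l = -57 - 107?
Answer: -27/2429518 ≈ -1.1113e-5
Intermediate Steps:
W = -4/3 (W = (⅑)*(-12) = -4/3 ≈ -1.3333)
s(H, M) = 7/6 - M*H²/6 (s(H, M) = -((H*H)*M - 7)/6 = -(H²*M - 7)/6 = -(M*H² - 7)/6 = -(-7 + M*H²)/6 = 7/6 - M*H²/6)
l = -164/5 (l = (-57 - 107)/5 = (⅕)*(-164) = -164/5 ≈ -32.800)
V(L, w) = -49*L/54 (V(L, w) = (7/6 - ⅙*7*(-4/3)²)*L = (7/6 - ⅙*7*16/9)*L = (7/6 - 56/27)*L = -49*L/54)
1/(V(20, l/204) + (-39875 - 1*50089)) = 1/(-49/54*20 + (-39875 - 1*50089)) = 1/(-490/27 + (-39875 - 50089)) = 1/(-490/27 - 89964) = 1/(-2429518/27) = -27/2429518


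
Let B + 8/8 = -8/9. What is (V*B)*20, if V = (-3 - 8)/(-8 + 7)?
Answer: -3740/9 ≈ -415.56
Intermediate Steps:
B = -17/9 (B = -1 - 8/9 = -17/9 ≈ -1.8889)
V = 11 (V = -11/(-1) = -11*(-1) = 11)
(V*B)*20 = (11*(-17/9))*20 = -187/9*20 = -3740/9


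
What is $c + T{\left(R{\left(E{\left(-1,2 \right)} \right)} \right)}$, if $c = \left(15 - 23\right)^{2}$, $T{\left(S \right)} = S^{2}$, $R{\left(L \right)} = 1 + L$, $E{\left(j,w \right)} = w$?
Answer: $73$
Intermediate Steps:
$c = 64$ ($c = \left(-8\right)^{2} = 64$)
$c + T{\left(R{\left(E{\left(-1,2 \right)} \right)} \right)} = 64 + \left(1 + 2\right)^{2} = 64 + 3^{2} = 64 + 9 = 73$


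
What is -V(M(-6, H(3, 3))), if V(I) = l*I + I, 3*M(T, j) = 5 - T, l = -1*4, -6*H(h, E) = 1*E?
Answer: 11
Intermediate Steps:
H(h, E) = -E/6
l = -4
M(T, j) = 5/3 - T/3 (M(T, j) = (5 - T)/3 = 5/3 - T/3)
V(I) = -3*I (V(I) = -4*I + I = -3*I)
-V(M(-6, H(3, 3))) = -(-3)*(5/3 - ⅓*(-6)) = -(-3)*(5/3 + 2) = -(-3)*11/3 = -1*(-11) = 11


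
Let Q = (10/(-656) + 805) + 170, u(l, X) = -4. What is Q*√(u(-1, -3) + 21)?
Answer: 319795*√17/328 ≈ 4020.0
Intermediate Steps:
Q = 319795/328 (Q = (10*(-1/656) + 805) + 170 = (-5/328 + 805) + 170 = 264035/328 + 170 = 319795/328 ≈ 974.98)
Q*√(u(-1, -3) + 21) = 319795*√(-4 + 21)/328 = 319795*√17/328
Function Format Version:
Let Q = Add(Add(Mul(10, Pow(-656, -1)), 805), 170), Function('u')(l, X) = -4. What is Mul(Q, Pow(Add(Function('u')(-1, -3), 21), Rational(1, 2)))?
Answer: Mul(Rational(319795, 328), Pow(17, Rational(1, 2))) ≈ 4020.0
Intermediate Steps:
Q = Rational(319795, 328) (Q = Add(Add(Mul(10, Rational(-1, 656)), 805), 170) = Add(Add(Rational(-5, 328), 805), 170) = Add(Rational(264035, 328), 170) = Rational(319795, 328) ≈ 974.98)
Mul(Q, Pow(Add(Function('u')(-1, -3), 21), Rational(1, 2))) = Mul(Rational(319795, 328), Pow(Add(-4, 21), Rational(1, 2))) = Mul(Rational(319795, 328), Pow(17, Rational(1, 2)))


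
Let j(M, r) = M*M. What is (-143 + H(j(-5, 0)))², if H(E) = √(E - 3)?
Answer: (143 - √22)² ≈ 19130.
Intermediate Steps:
j(M, r) = M²
H(E) = √(-3 + E)
(-143 + H(j(-5, 0)))² = (-143 + √(-3 + (-5)²))² = (-143 + √(-3 + 25))² = (-143 + √22)²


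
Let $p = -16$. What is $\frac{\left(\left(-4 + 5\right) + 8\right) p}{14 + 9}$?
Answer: $- \frac{144}{23} \approx -6.2609$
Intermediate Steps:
$\frac{\left(\left(-4 + 5\right) + 8\right) p}{14 + 9} = \frac{\left(\left(-4 + 5\right) + 8\right) \left(-16\right)}{14 + 9} = \frac{\left(1 + 8\right) \left(-16\right)}{23} = 9 \left(-16\right) \frac{1}{23} = \left(-144\right) \frac{1}{23} = - \frac{144}{23}$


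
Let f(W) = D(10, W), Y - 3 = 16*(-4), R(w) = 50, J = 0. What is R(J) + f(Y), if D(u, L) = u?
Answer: 60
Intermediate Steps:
Y = -61 (Y = 3 + 16*(-4) = 3 - 64 = -61)
f(W) = 10
R(J) + f(Y) = 50 + 10 = 60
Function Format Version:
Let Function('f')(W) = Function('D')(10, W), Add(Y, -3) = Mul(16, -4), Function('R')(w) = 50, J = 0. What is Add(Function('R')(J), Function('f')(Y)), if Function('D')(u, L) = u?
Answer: 60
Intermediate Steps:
Y = -61 (Y = Add(3, Mul(16, -4)) = Add(3, -64) = -61)
Function('f')(W) = 10
Add(Function('R')(J), Function('f')(Y)) = Add(50, 10) = 60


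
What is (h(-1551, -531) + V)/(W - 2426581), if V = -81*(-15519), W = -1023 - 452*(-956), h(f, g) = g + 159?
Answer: -418889/665164 ≈ -0.62975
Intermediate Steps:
h(f, g) = 159 + g
W = 431089 (W = -1023 + 432112 = 431089)
V = 1257039
(h(-1551, -531) + V)/(W - 2426581) = ((159 - 531) + 1257039)/(431089 - 2426581) = (-372 + 1257039)/(-1995492) = 1256667*(-1/1995492) = -418889/665164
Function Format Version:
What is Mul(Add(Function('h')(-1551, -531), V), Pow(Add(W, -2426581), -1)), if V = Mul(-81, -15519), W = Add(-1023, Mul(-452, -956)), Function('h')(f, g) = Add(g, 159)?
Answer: Rational(-418889, 665164) ≈ -0.62975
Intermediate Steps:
Function('h')(f, g) = Add(159, g)
W = 431089 (W = Add(-1023, 432112) = 431089)
V = 1257039
Mul(Add(Function('h')(-1551, -531), V), Pow(Add(W, -2426581), -1)) = Mul(Add(Add(159, -531), 1257039), Pow(Add(431089, -2426581), -1)) = Mul(Add(-372, 1257039), Pow(-1995492, -1)) = Mul(1256667, Rational(-1, 1995492)) = Rational(-418889, 665164)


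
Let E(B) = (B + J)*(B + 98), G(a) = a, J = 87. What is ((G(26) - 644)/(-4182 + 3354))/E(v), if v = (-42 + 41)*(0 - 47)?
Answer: 103/2681340 ≈ 3.8414e-5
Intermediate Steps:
v = 47 (v = -1*(-47) = 47)
E(B) = (87 + B)*(98 + B) (E(B) = (B + 87)*(B + 98) = (87 + B)*(98 + B))
((G(26) - 644)/(-4182 + 3354))/E(v) = ((26 - 644)/(-4182 + 3354))/(8526 + 47² + 185*47) = (-618/(-828))/(8526 + 2209 + 8695) = -618*(-1/828)/19430 = (103/138)*(1/19430) = 103/2681340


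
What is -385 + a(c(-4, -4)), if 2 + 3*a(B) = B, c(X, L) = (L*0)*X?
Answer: -1157/3 ≈ -385.67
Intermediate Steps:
c(X, L) = 0 (c(X, L) = 0*X = 0)
a(B) = -⅔ + B/3
-385 + a(c(-4, -4)) = -385 + (-⅔ + (⅓)*0) = -385 + (-⅔ + 0) = -385 - ⅔ = -1157/3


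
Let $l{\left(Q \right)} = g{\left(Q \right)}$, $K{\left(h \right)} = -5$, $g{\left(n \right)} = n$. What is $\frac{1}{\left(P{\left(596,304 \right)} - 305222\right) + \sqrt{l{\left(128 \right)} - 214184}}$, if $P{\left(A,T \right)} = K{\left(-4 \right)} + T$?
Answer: $- \frac{101641}{30992749995} - \frac{2 i \sqrt{5946}}{30992749995} \approx -3.2795 \cdot 10^{-6} - 4.976 \cdot 10^{-9} i$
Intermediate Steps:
$P{\left(A,T \right)} = -5 + T$
$l{\left(Q \right)} = Q$
$\frac{1}{\left(P{\left(596,304 \right)} - 305222\right) + \sqrt{l{\left(128 \right)} - 214184}} = \frac{1}{\left(\left(-5 + 304\right) - 305222\right) + \sqrt{128 - 214184}} = \frac{1}{\left(299 - 305222\right) + \sqrt{-214056}} = \frac{1}{-304923 + 6 i \sqrt{5946}}$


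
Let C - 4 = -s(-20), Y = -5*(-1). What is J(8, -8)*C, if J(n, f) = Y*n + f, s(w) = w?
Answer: 768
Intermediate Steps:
Y = 5
J(n, f) = f + 5*n (J(n, f) = 5*n + f = f + 5*n)
C = 24 (C = 4 - 1*(-20) = 4 + 20 = 24)
J(8, -8)*C = (-8 + 5*8)*24 = (-8 + 40)*24 = 32*24 = 768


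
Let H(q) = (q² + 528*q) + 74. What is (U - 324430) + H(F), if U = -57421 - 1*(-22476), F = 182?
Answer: -230081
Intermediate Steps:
H(q) = 74 + q² + 528*q
U = -34945 (U = -57421 + 22476 = -34945)
(U - 324430) + H(F) = (-34945 - 324430) + (74 + 182² + 528*182) = -359375 + (74 + 33124 + 96096) = -359375 + 129294 = -230081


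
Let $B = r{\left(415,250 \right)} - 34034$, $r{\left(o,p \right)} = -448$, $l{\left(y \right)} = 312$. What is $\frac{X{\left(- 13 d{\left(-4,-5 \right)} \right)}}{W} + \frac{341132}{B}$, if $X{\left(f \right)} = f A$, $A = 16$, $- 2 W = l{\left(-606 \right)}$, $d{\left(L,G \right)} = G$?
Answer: $- \frac{285506}{17241} \approx -16.56$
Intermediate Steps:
$W = -156$ ($W = \left(- \frac{1}{2}\right) 312 = -156$)
$B = -34482$ ($B = -448 - 34034 = -34482$)
$X{\left(f \right)} = 16 f$ ($X{\left(f \right)} = f 16 = 16 f$)
$\frac{X{\left(- 13 d{\left(-4,-5 \right)} \right)}}{W} + \frac{341132}{B} = \frac{16 \left(\left(-13\right) \left(-5\right)\right)}{-156} + \frac{341132}{-34482} = 16 \cdot 65 \left(- \frac{1}{156}\right) + 341132 \left(- \frac{1}{34482}\right) = 1040 \left(- \frac{1}{156}\right) - \frac{170566}{17241} = - \frac{20}{3} - \frac{170566}{17241} = - \frac{285506}{17241}$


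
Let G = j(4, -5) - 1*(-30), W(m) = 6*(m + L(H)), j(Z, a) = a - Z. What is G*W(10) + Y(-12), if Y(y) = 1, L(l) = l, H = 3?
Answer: 1639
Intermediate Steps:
W(m) = 18 + 6*m (W(m) = 6*(m + 3) = 6*(3 + m) = 18 + 6*m)
G = 21 (G = (-5 - 1*4) - 1*(-30) = (-5 - 4) + 30 = -9 + 30 = 21)
G*W(10) + Y(-12) = 21*(18 + 6*10) + 1 = 21*(18 + 60) + 1 = 21*78 + 1 = 1638 + 1 = 1639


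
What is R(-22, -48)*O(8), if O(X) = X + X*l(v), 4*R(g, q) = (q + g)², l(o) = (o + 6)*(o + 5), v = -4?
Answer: 29400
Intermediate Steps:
l(o) = (5 + o)*(6 + o) (l(o) = (6 + o)*(5 + o) = (5 + o)*(6 + o))
R(g, q) = (g + q)²/4 (R(g, q) = (q + g)²/4 = (g + q)²/4)
O(X) = 3*X (O(X) = X + X*(30 + (-4)² + 11*(-4)) = X + X*(30 + 16 - 44) = X + X*2 = X + 2*X = 3*X)
R(-22, -48)*O(8) = ((-22 - 48)²/4)*(3*8) = ((¼)*(-70)²)*24 = ((¼)*4900)*24 = 1225*24 = 29400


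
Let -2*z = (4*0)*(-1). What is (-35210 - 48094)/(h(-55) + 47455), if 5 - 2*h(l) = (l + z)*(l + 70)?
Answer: -41652/23935 ≈ -1.7402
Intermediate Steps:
z = 0 (z = -4*0*(-1)/2 = -0*(-1) = -½*0 = 0)
h(l) = 5/2 - l*(70 + l)/2 (h(l) = 5/2 - (l + 0)*(l + 70)/2 = 5/2 - l*(70 + l)/2)
(-35210 - 48094)/(h(-55) + 47455) = (-35210 - 48094)/((5/2 - 35*(-55) - ½*(-55)²) + 47455) = -83304/((5/2 + 1925 - ½*3025) + 47455) = -83304/((5/2 + 1925 - 3025/2) + 47455) = -83304/(415 + 47455) = -83304/47870 = -83304*1/47870 = -41652/23935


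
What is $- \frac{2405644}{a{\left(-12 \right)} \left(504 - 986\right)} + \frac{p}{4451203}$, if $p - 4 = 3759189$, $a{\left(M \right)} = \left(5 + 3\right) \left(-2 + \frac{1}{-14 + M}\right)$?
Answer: $- \frac{34704999472251}{113710431838} \approx -305.21$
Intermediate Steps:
$a{\left(M \right)} = -16 + \frac{8}{-14 + M}$ ($a{\left(M \right)} = 8 \left(-2 + \frac{1}{-14 + M}\right) = -16 + \frac{8}{-14 + M}$)
$p = 3759193$ ($p = 4 + 3759189 = 3759193$)
$- \frac{2405644}{a{\left(-12 \right)} \left(504 - 986\right)} + \frac{p}{4451203} = - \frac{2405644}{\frac{8 \left(29 - -24\right)}{-14 - 12} \left(504 - 986\right)} + \frac{3759193}{4451203} = - \frac{2405644}{\frac{8 \left(29 + 24\right)}{-26} \left(-482\right)} + 3759193 \cdot \frac{1}{4451203} = - \frac{2405644}{8 \left(- \frac{1}{26}\right) 53 \left(-482\right)} + \frac{3759193}{4451203} = - \frac{2405644}{\left(- \frac{212}{13}\right) \left(-482\right)} + \frac{3759193}{4451203} = - \frac{2405644}{\frac{102184}{13}} + \frac{3759193}{4451203} = \left(-2405644\right) \frac{13}{102184} + \frac{3759193}{4451203} = - \frac{7818343}{25546} + \frac{3759193}{4451203} = - \frac{34704999472251}{113710431838}$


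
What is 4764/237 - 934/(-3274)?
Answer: 2636449/129323 ≈ 20.387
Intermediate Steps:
4764/237 - 934/(-3274) = 4764*(1/237) - 934*(-1/3274) = 1588/79 + 467/1637 = 2636449/129323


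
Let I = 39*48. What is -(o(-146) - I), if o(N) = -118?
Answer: 1990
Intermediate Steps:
I = 1872
-(o(-146) - I) = -(-118 - 1*1872) = -(-118 - 1872) = -1*(-1990) = 1990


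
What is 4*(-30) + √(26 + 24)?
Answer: -120 + 5*√2 ≈ -112.93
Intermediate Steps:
4*(-30) + √(26 + 24) = -120 + √50 = -120 + 5*√2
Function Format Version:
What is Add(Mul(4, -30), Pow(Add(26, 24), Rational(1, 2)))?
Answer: Add(-120, Mul(5, Pow(2, Rational(1, 2)))) ≈ -112.93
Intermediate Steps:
Add(Mul(4, -30), Pow(Add(26, 24), Rational(1, 2))) = Add(-120, Pow(50, Rational(1, 2))) = Add(-120, Mul(5, Pow(2, Rational(1, 2))))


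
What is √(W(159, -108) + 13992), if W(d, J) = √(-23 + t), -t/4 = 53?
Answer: √(13992 + I*√235) ≈ 118.29 + 0.0648*I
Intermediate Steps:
t = -212 (t = -4*53 = -212)
W(d, J) = I*√235 (W(d, J) = √(-23 - 212) = √(-235) = I*√235)
√(W(159, -108) + 13992) = √(I*√235 + 13992) = √(13992 + I*√235)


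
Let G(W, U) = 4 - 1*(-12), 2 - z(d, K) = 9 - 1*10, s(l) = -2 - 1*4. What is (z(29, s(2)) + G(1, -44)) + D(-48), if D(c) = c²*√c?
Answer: 19 + 9216*I*√3 ≈ 19.0 + 15963.0*I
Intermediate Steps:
s(l) = -6 (s(l) = -2 - 4 = -6)
z(d, K) = 3 (z(d, K) = 2 - (9 - 1*10) = 2 - (9 - 10) = 2 - 1*(-1) = 2 + 1 = 3)
G(W, U) = 16 (G(W, U) = 4 + 12 = 16)
D(c) = c^(5/2)
(z(29, s(2)) + G(1, -44)) + D(-48) = (3 + 16) + (-48)^(5/2) = 19 + 9216*I*√3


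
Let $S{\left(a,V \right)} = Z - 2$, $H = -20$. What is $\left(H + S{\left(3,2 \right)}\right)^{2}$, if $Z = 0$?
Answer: $484$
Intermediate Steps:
$S{\left(a,V \right)} = -2$ ($S{\left(a,V \right)} = 0 - 2 = -2$)
$\left(H + S{\left(3,2 \right)}\right)^{2} = \left(-20 - 2\right)^{2} = \left(-22\right)^{2} = 484$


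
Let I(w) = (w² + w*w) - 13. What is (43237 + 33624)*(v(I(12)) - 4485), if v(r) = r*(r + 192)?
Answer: 9526152340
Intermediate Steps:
I(w) = -13 + 2*w² (I(w) = (w² + w²) - 13 = 2*w² - 13 = -13 + 2*w²)
v(r) = r*(192 + r)
(43237 + 33624)*(v(I(12)) - 4485) = (43237 + 33624)*((-13 + 2*12²)*(192 + (-13 + 2*12²)) - 4485) = 76861*((-13 + 2*144)*(192 + (-13 + 2*144)) - 4485) = 76861*((-13 + 288)*(192 + (-13 + 288)) - 4485) = 76861*(275*(192 + 275) - 4485) = 76861*(275*467 - 4485) = 76861*(128425 - 4485) = 76861*123940 = 9526152340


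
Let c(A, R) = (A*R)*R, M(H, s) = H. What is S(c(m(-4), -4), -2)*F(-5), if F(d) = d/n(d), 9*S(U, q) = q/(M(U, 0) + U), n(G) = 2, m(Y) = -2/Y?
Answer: 5/144 ≈ 0.034722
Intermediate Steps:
c(A, R) = A*R²
S(U, q) = q/(18*U) (S(U, q) = (q/(U + U))/9 = (q/((2*U)))/9 = (q*(1/(2*U)))/9 = (q/(2*U))/9 = q/(18*U))
F(d) = d/2
S(c(m(-4), -4), -2)*F(-5) = ((1/18)*(-2)/(-2/(-4)*(-4)²))*((½)*(-5)) = ((1/18)*(-2)/(-2*(-¼)*16))*(-5/2) = ((1/18)*(-2)/((½)*16))*(-5/2) = ((1/18)*(-2)/8)*(-5/2) = ((1/18)*(-2)*(⅛))*(-5/2) = -1/72*(-5/2) = 5/144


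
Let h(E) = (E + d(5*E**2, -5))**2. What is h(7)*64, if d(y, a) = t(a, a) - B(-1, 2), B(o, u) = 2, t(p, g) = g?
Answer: 0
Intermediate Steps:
d(y, a) = -2 + a (d(y, a) = a - 1*2 = a - 2 = -2 + a)
h(E) = (-7 + E)**2 (h(E) = (E + (-2 - 5))**2 = (E - 7)**2 = (-7 + E)**2)
h(7)*64 = (-7 + 7)**2*64 = 0**2*64 = 0*64 = 0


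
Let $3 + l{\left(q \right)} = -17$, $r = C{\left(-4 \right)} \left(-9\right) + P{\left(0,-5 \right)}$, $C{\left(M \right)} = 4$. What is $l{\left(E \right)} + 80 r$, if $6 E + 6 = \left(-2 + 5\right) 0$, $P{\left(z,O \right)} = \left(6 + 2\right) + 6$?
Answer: $-1780$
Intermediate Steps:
$P{\left(z,O \right)} = 14$ ($P{\left(z,O \right)} = 8 + 6 = 14$)
$E = -1$ ($E = -1 + \frac{\left(-2 + 5\right) 0}{6} = -1 + \frac{3 \cdot 0}{6} = -1 + \frac{1}{6} \cdot 0 = -1 + 0 = -1$)
$r = -22$ ($r = 4 \left(-9\right) + 14 = -36 + 14 = -22$)
$l{\left(q \right)} = -20$ ($l{\left(q \right)} = -3 - 17 = -20$)
$l{\left(E \right)} + 80 r = -20 + 80 \left(-22\right) = -20 - 1760 = -1780$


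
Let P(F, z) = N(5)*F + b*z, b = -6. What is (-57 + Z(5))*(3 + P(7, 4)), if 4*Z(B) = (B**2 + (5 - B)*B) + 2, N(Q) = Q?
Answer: -1407/2 ≈ -703.50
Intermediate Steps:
P(F, z) = -6*z + 5*F (P(F, z) = 5*F - 6*z = -6*z + 5*F)
Z(B) = 1/2 + B**2/4 + B*(5 - B)/4 (Z(B) = ((B**2 + (5 - B)*B) + 2)/4 = ((B**2 + B*(5 - B)) + 2)/4 = (2 + B**2 + B*(5 - B))/4 = 1/2 + B**2/4 + B*(5 - B)/4)
(-57 + Z(5))*(3 + P(7, 4)) = (-57 + (1/2 + (5/4)*5))*(3 + (-6*4 + 5*7)) = (-57 + (1/2 + 25/4))*(3 + (-24 + 35)) = (-57 + 27/4)*(3 + 11) = -201/4*14 = -1407/2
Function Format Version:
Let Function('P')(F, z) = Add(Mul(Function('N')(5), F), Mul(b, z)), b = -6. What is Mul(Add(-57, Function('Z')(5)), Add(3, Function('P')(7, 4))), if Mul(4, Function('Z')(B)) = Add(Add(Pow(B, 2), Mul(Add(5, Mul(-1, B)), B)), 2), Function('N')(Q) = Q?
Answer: Rational(-1407, 2) ≈ -703.50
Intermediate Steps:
Function('P')(F, z) = Add(Mul(-6, z), Mul(5, F)) (Function('P')(F, z) = Add(Mul(5, F), Mul(-6, z)) = Add(Mul(-6, z), Mul(5, F)))
Function('Z')(B) = Add(Rational(1, 2), Mul(Rational(1, 4), Pow(B, 2)), Mul(Rational(1, 4), B, Add(5, Mul(-1, B)))) (Function('Z')(B) = Mul(Rational(1, 4), Add(Add(Pow(B, 2), Mul(Add(5, Mul(-1, B)), B)), 2)) = Mul(Rational(1, 4), Add(Add(Pow(B, 2), Mul(B, Add(5, Mul(-1, B)))), 2)) = Mul(Rational(1, 4), Add(2, Pow(B, 2), Mul(B, Add(5, Mul(-1, B))))) = Add(Rational(1, 2), Mul(Rational(1, 4), Pow(B, 2)), Mul(Rational(1, 4), B, Add(5, Mul(-1, B)))))
Mul(Add(-57, Function('Z')(5)), Add(3, Function('P')(7, 4))) = Mul(Add(-57, Add(Rational(1, 2), Mul(Rational(5, 4), 5))), Add(3, Add(Mul(-6, 4), Mul(5, 7)))) = Mul(Add(-57, Add(Rational(1, 2), Rational(25, 4))), Add(3, Add(-24, 35))) = Mul(Add(-57, Rational(27, 4)), Add(3, 11)) = Mul(Rational(-201, 4), 14) = Rational(-1407, 2)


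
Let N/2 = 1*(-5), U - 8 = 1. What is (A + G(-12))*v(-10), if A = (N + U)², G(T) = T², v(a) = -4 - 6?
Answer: -1450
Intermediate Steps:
U = 9 (U = 8 + 1 = 9)
v(a) = -10
N = -10 (N = 2*(1*(-5)) = 2*(-5) = -10)
A = 1 (A = (-10 + 9)² = (-1)² = 1)
(A + G(-12))*v(-10) = (1 + (-12)²)*(-10) = (1 + 144)*(-10) = 145*(-10) = -1450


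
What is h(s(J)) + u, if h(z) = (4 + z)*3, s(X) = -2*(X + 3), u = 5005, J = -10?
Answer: 5059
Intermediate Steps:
s(X) = -6 - 2*X (s(X) = -2*(3 + X) = -6 - 2*X)
h(z) = 12 + 3*z
h(s(J)) + u = (12 + 3*(-6 - 2*(-10))) + 5005 = (12 + 3*(-6 + 20)) + 5005 = (12 + 3*14) + 5005 = (12 + 42) + 5005 = 54 + 5005 = 5059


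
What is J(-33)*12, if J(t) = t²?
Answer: 13068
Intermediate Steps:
J(-33)*12 = (-33)²*12 = 1089*12 = 13068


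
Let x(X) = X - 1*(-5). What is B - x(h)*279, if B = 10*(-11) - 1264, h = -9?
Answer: -258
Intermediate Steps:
x(X) = 5 + X (x(X) = X + 5 = 5 + X)
B = -1374 (B = -110 - 1264 = -1374)
B - x(h)*279 = -1374 - (5 - 9)*279 = -1374 - (-4)*279 = -1374 - 1*(-1116) = -1374 + 1116 = -258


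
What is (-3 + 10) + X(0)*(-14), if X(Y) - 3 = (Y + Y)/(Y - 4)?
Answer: -35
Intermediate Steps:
X(Y) = 3 + 2*Y/(-4 + Y) (X(Y) = 3 + (Y + Y)/(Y - 4) = 3 + (2*Y)/(-4 + Y) = 3 + 2*Y/(-4 + Y))
(-3 + 10) + X(0)*(-14) = (-3 + 10) + ((-12 + 5*0)/(-4 + 0))*(-14) = 7 + ((-12 + 0)/(-4))*(-14) = 7 - 1/4*(-12)*(-14) = 7 + 3*(-14) = 7 - 42 = -35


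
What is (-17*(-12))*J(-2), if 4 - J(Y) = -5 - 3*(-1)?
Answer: 1224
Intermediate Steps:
J(Y) = 6 (J(Y) = 4 - (-5 - 3*(-1)) = 4 - (-5 + 3) = 4 - 1*(-2) = 4 + 2 = 6)
(-17*(-12))*J(-2) = -17*(-12)*6 = 204*6 = 1224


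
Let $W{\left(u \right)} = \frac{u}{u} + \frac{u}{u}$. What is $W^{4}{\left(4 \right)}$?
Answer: $16$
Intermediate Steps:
$W{\left(u \right)} = 2$ ($W{\left(u \right)} = 1 + 1 = 2$)
$W^{4}{\left(4 \right)} = 2^{4} = 16$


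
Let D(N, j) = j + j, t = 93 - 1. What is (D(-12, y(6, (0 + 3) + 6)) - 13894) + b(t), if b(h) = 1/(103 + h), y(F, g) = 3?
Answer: -2708159/195 ≈ -13888.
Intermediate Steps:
t = 92
D(N, j) = 2*j
(D(-12, y(6, (0 + 3) + 6)) - 13894) + b(t) = (2*3 - 13894) + 1/(103 + 92) = (6 - 13894) + 1/195 = -13888 + 1/195 = -2708159/195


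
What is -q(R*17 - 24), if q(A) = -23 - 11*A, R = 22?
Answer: 3873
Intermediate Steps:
-q(R*17 - 24) = -(-23 - 11*(22*17 - 24)) = -(-23 - 11*(374 - 24)) = -(-23 - 11*350) = -(-23 - 3850) = -1*(-3873) = 3873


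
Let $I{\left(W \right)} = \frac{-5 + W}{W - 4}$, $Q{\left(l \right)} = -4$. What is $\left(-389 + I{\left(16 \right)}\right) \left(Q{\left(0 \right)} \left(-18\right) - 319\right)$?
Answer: $\frac{1150279}{12} \approx 95857.0$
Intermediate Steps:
$I{\left(W \right)} = \frac{-5 + W}{-4 + W}$
$\left(-389 + I{\left(16 \right)}\right) \left(Q{\left(0 \right)} \left(-18\right) - 319\right) = \left(-389 + \frac{-5 + 16}{-4 + 16}\right) \left(\left(-4\right) \left(-18\right) - 319\right) = \left(-389 + \frac{1}{12} \cdot 11\right) \left(72 - 319\right) = \left(-389 + \frac{1}{12} \cdot 11\right) \left(-247\right) = \left(-389 + \frac{11}{12}\right) \left(-247\right) = \left(- \frac{4657}{12}\right) \left(-247\right) = \frac{1150279}{12}$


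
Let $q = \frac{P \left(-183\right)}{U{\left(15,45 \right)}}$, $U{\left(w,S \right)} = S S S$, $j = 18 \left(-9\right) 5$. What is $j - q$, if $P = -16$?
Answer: $- \frac{24604726}{30375} \approx -810.03$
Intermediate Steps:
$j = -810$ ($j = \left(-162\right) 5 = -810$)
$U{\left(w,S \right)} = S^{3}$ ($U{\left(w,S \right)} = S^{2} S = S^{3}$)
$q = \frac{976}{30375}$ ($q = \frac{\left(-16\right) \left(-183\right)}{45^{3}} = \frac{2928}{91125} = 2928 \cdot \frac{1}{91125} = \frac{976}{30375} \approx 0.032132$)
$j - q = -810 - \frac{976}{30375} = - \frac{24604726}{30375}$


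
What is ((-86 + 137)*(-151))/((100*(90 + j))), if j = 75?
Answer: -2567/5500 ≈ -0.46673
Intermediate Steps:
((-86 + 137)*(-151))/((100*(90 + j))) = ((-86 + 137)*(-151))/((100*(90 + 75))) = (51*(-151))/((100*165)) = -7701/16500 = -7701*1/16500 = -2567/5500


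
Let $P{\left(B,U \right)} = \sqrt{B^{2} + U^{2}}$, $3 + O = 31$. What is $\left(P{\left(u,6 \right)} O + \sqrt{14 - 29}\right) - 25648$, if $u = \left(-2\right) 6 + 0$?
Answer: $-25648 + 168 \sqrt{5} + i \sqrt{15} \approx -25272.0 + 3.873 i$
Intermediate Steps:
$O = 28$ ($O = -3 + 31 = 28$)
$u = -12$ ($u = -12 + 0 = -12$)
$\left(P{\left(u,6 \right)} O + \sqrt{14 - 29}\right) - 25648 = \left(\sqrt{\left(-12\right)^{2} + 6^{2}} \cdot 28 + \sqrt{14 - 29}\right) - 25648 = \left(\sqrt{144 + 36} \cdot 28 + \sqrt{-15}\right) - 25648 = \left(\sqrt{180} \cdot 28 + i \sqrt{15}\right) - 25648 = \left(6 \sqrt{5} \cdot 28 + i \sqrt{15}\right) - 25648 = \left(168 \sqrt{5} + i \sqrt{15}\right) - 25648 = -25648 + 168 \sqrt{5} + i \sqrt{15}$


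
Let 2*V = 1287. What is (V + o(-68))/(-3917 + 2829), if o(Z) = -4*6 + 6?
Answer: -1251/2176 ≈ -0.57491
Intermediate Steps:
V = 1287/2 (V = (½)*1287 = 1287/2 ≈ 643.50)
o(Z) = -18 (o(Z) = -24 + 6 = -18)
(V + o(-68))/(-3917 + 2829) = (1287/2 - 18)/(-3917 + 2829) = (1251/2)/(-1088) = (1251/2)*(-1/1088) = -1251/2176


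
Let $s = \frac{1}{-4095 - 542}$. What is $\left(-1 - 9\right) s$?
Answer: $\frac{10}{4637} \approx 0.0021566$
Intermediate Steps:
$s = - \frac{1}{4637}$ ($s = \frac{1}{-4637} = - \frac{1}{4637} \approx -0.00021566$)
$\left(-1 - 9\right) s = \left(-1 - 9\right) \left(- \frac{1}{4637}\right) = \left(-10\right) \left(- \frac{1}{4637}\right) = \frac{10}{4637}$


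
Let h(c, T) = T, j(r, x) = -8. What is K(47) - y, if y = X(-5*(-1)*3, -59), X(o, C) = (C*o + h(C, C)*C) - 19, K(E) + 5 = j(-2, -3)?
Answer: -2590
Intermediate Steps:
K(E) = -13 (K(E) = -5 - 8 = -13)
X(o, C) = -19 + C² + C*o (X(o, C) = (C*o + C*C) - 19 = (C*o + C²) - 19 = (C² + C*o) - 19 = -19 + C² + C*o)
y = 2577 (y = -19 + (-59)² - 59*(-5*(-1))*3 = -19 + 3481 - 295*3 = -19 + 3481 - 59*15 = -19 + 3481 - 885 = 2577)
K(47) - y = -13 - 1*2577 = -13 - 2577 = -2590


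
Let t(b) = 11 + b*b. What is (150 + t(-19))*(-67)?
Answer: -34974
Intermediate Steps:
t(b) = 11 + b²
(150 + t(-19))*(-67) = (150 + (11 + (-19)²))*(-67) = (150 + (11 + 361))*(-67) = (150 + 372)*(-67) = 522*(-67) = -34974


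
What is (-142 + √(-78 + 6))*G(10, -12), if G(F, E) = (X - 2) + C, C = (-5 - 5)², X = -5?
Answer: -13206 + 558*I*√2 ≈ -13206.0 + 789.13*I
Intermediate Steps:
C = 100 (C = (-10)² = 100)
G(F, E) = 93 (G(F, E) = (-5 - 2) + 100 = -7 + 100 = 93)
(-142 + √(-78 + 6))*G(10, -12) = (-142 + √(-78 + 6))*93 = (-142 + √(-72))*93 = (-142 + 6*I*√2)*93 = -13206 + 558*I*√2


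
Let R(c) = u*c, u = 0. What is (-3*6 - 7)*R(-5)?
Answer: 0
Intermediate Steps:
R(c) = 0 (R(c) = 0*c = 0)
(-3*6 - 7)*R(-5) = (-3*6 - 7)*0 = (-18 - 7)*0 = -25*0 = 0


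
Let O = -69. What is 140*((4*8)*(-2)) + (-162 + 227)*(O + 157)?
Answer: -3240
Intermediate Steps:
140*((4*8)*(-2)) + (-162 + 227)*(O + 157) = 140*((4*8)*(-2)) + (-162 + 227)*(-69 + 157) = 140*(32*(-2)) + 65*88 = 140*(-64) + 5720 = -8960 + 5720 = -3240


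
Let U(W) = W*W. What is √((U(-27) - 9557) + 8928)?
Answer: 10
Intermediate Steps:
U(W) = W²
√((U(-27) - 9557) + 8928) = √(((-27)² - 9557) + 8928) = √((729 - 9557) + 8928) = √(-8828 + 8928) = √100 = 10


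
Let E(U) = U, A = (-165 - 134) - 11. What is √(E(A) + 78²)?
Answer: √5774 ≈ 75.987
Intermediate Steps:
A = -310 (A = -299 - 11 = -310)
√(E(A) + 78²) = √(-310 + 78²) = √(-310 + 6084) = √5774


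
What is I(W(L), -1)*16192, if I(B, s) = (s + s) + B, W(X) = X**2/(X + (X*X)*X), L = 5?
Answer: -380512/13 ≈ -29270.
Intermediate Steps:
W(X) = X**2/(X + X**3) (W(X) = X**2/(X + X**2*X) = X**2/(X + X**3))
I(B, s) = B + 2*s (I(B, s) = 2*s + B = B + 2*s)
I(W(L), -1)*16192 = (5/(1 + 5**2) + 2*(-1))*16192 = (5/(1 + 25) - 2)*16192 = (5/26 - 2)*16192 = -47/26*16192 = -380512/13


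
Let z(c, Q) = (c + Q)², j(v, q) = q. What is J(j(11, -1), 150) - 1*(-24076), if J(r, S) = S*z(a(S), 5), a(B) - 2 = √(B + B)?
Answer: 76426 + 21000*√3 ≈ 1.1280e+5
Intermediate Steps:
a(B) = 2 + √2*√B (a(B) = 2 + √(B + B) = 2 + √(2*B) = 2 + √2*√B)
z(c, Q) = (Q + c)²
J(r, S) = S*(7 + √2*√S)² (J(r, S) = S*(5 + (2 + √2*√S))² = S*(7 + √2*√S)²)
J(j(11, -1), 150) - 1*(-24076) = 150*(7 + √2*√150)² - 1*(-24076) = 150*(7 + √2*(5*√6))² + 24076 = 150*(7 + 10*√3)² + 24076 = 24076 + 150*(7 + 10*√3)²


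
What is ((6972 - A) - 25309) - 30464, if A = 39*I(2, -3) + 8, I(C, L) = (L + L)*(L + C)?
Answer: -49043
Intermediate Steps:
I(C, L) = 2*L*(C + L) (I(C, L) = (2*L)*(C + L) = 2*L*(C + L))
A = 242 (A = 39*(2*(-3)*(2 - 3)) + 8 = 39*(2*(-3)*(-1)) + 8 = 39*6 + 8 = 234 + 8 = 242)
((6972 - A) - 25309) - 30464 = ((6972 - 1*242) - 25309) - 30464 = ((6972 - 242) - 25309) - 30464 = (6730 - 25309) - 30464 = -18579 - 30464 = -49043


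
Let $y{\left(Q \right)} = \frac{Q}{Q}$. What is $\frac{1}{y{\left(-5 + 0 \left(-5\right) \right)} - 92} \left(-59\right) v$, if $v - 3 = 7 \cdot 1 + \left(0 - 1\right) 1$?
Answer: $\frac{531}{91} \approx 5.8352$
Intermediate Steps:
$y{\left(Q \right)} = 1$
$v = 9$ ($v = 3 + \left(7 \cdot 1 + \left(0 - 1\right) 1\right) = 3 + \left(7 - 1\right) = 3 + 6 = 9$)
$\frac{1}{y{\left(-5 + 0 \left(-5\right) \right)} - 92} \left(-59\right) v = \frac{1}{1 - 92} \left(-59\right) 9 = \frac{1}{-91} \left(-59\right) 9 = \left(- \frac{1}{91}\right) \left(-59\right) 9 = \frac{59}{91} \cdot 9 = \frac{531}{91}$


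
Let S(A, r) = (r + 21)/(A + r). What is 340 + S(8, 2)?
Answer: 3423/10 ≈ 342.30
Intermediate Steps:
S(A, r) = (21 + r)/(A + r)
340 + S(8, 2) = 340 + (21 + 2)/(8 + 2) = 340 + 23/10 = 3423/10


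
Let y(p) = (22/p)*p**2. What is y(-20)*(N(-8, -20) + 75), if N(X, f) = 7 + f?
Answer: -27280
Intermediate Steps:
y(p) = 22*p
y(-20)*(N(-8, -20) + 75) = (22*(-20))*((7 - 20) + 75) = -440*(-13 + 75) = -440*62 = -27280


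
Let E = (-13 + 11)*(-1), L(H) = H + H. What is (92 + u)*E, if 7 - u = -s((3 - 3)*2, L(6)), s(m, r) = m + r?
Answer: 222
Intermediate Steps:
L(H) = 2*H
E = 2 (E = -2*(-1) = 2)
u = 19 (u = 7 - (-1)*((3 - 3)*2 + 2*6) = 7 - (-1)*(0*2 + 12) = 7 - (-1)*(0 + 12) = 7 - (-1)*12 = 7 - 1*(-12) = 7 + 12 = 19)
(92 + u)*E = (92 + 19)*2 = 111*2 = 222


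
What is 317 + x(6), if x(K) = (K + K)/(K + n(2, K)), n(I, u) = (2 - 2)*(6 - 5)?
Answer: 319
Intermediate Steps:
n(I, u) = 0 (n(I, u) = 0*1 = 0)
x(K) = 2 (x(K) = (K + K)/(K + 0) = (2*K)/K = 2)
317 + x(6) = 317 + 2 = 319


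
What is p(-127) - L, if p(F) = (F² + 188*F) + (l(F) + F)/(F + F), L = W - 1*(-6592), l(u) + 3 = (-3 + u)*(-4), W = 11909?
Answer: -3333691/127 ≈ -26250.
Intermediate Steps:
l(u) = 9 - 4*u (l(u) = -3 + (-3 + u)*(-4) = -3 + (12 - 4*u) = 9 - 4*u)
L = 18501 (L = 11909 - 1*(-6592) = 11909 + 6592 = 18501)
p(F) = F² + 188*F + (9 - 3*F)/(2*F) (p(F) = (F² + 188*F) + ((9 - 4*F) + F)/(F + F) = (F² + 188*F) + (9 - 3*F)/((2*F)) = (F² + 188*F) + (9 - 3*F)*(1/(2*F)) = (F² + 188*F) + (9 - 3*F)/(2*F) = F² + 188*F + (9 - 3*F)/(2*F))
p(-127) - L = (-3/2 + (-127)² + 188*(-127) + (9/2)/(-127)) - 1*18501 = (-3/2 + 16129 - 23876 + (9/2)*(-1/127)) - 18501 = (-3/2 + 16129 - 23876 - 9/254) - 18501 = -984064/127 - 18501 = -3333691/127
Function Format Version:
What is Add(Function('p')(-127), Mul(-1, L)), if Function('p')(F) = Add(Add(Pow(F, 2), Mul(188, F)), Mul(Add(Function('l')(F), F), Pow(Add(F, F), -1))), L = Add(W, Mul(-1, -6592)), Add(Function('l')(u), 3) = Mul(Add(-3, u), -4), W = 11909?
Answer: Rational(-3333691, 127) ≈ -26250.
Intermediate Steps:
Function('l')(u) = Add(9, Mul(-4, u)) (Function('l')(u) = Add(-3, Mul(Add(-3, u), -4)) = Add(-3, Add(12, Mul(-4, u))) = Add(9, Mul(-4, u)))
L = 18501 (L = Add(11909, Mul(-1, -6592)) = Add(11909, 6592) = 18501)
Function('p')(F) = Add(Pow(F, 2), Mul(188, F), Mul(Rational(1, 2), Pow(F, -1), Add(9, Mul(-3, F)))) (Function('p')(F) = Add(Add(Pow(F, 2), Mul(188, F)), Mul(Add(Add(9, Mul(-4, F)), F), Pow(Add(F, F), -1))) = Add(Add(Pow(F, 2), Mul(188, F)), Mul(Add(9, Mul(-3, F)), Pow(Mul(2, F), -1))) = Add(Add(Pow(F, 2), Mul(188, F)), Mul(Add(9, Mul(-3, F)), Mul(Rational(1, 2), Pow(F, -1)))) = Add(Add(Pow(F, 2), Mul(188, F)), Mul(Rational(1, 2), Pow(F, -1), Add(9, Mul(-3, F)))) = Add(Pow(F, 2), Mul(188, F), Mul(Rational(1, 2), Pow(F, -1), Add(9, Mul(-3, F)))))
Add(Function('p')(-127), Mul(-1, L)) = Add(Add(Rational(-3, 2), Pow(-127, 2), Mul(188, -127), Mul(Rational(9, 2), Pow(-127, -1))), Mul(-1, 18501)) = Add(Add(Rational(-3, 2), 16129, -23876, Mul(Rational(9, 2), Rational(-1, 127))), -18501) = Add(Add(Rational(-3, 2), 16129, -23876, Rational(-9, 254)), -18501) = Add(Rational(-984064, 127), -18501) = Rational(-3333691, 127)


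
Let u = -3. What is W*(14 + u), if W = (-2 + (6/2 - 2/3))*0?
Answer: 0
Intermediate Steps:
W = 0 (W = (-2 + (6*(1/2) - 2*1/3))*0 = (-2 + (3 - 2/3))*0 = (-2 + 7/3)*0 = (1/3)*0 = 0)
W*(14 + u) = 0*(14 - 3) = 0*11 = 0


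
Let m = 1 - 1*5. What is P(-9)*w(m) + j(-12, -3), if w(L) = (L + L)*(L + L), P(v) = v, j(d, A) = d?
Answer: -588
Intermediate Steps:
m = -4 (m = 1 - 5 = -4)
w(L) = 4*L² (w(L) = (2*L)*(2*L) = 4*L²)
P(-9)*w(m) + j(-12, -3) = -36*(-4)² - 12 = -36*16 - 12 = -9*64 - 12 = -576 - 12 = -588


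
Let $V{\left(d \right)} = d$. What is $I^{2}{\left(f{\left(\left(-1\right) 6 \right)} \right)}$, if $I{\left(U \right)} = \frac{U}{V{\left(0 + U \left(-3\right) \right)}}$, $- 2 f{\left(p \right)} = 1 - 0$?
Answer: $\frac{1}{9} \approx 0.11111$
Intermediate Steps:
$f{\left(p \right)} = - \frac{1}{2}$ ($f{\left(p \right)} = - \frac{1 - 0}{2} = - \frac{1 + 0}{2} = \left(- \frac{1}{2}\right) 1 = - \frac{1}{2}$)
$I{\left(U \right)} = - \frac{1}{3}$ ($I{\left(U \right)} = \frac{U}{0 + U \left(-3\right)} = \frac{U}{0 - 3 U} = \frac{U}{\left(-3\right) U} = U \left(- \frac{1}{3 U}\right) = - \frac{1}{3}$)
$I^{2}{\left(f{\left(\left(-1\right) 6 \right)} \right)} = \left(- \frac{1}{3}\right)^{2} = \frac{1}{9}$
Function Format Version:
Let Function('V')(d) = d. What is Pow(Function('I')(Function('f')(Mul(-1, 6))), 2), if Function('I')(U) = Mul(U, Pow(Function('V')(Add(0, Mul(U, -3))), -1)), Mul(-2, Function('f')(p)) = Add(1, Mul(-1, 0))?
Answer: Rational(1, 9) ≈ 0.11111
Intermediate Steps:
Function('f')(p) = Rational(-1, 2) (Function('f')(p) = Mul(Rational(-1, 2), Add(1, Mul(-1, 0))) = Mul(Rational(-1, 2), Add(1, 0)) = Mul(Rational(-1, 2), 1) = Rational(-1, 2))
Function('I')(U) = Rational(-1, 3) (Function('I')(U) = Mul(U, Pow(Add(0, Mul(U, -3)), -1)) = Mul(U, Pow(Add(0, Mul(-3, U)), -1)) = Mul(U, Pow(Mul(-3, U), -1)) = Mul(U, Mul(Rational(-1, 3), Pow(U, -1))) = Rational(-1, 3))
Pow(Function('I')(Function('f')(Mul(-1, 6))), 2) = Pow(Rational(-1, 3), 2) = Rational(1, 9)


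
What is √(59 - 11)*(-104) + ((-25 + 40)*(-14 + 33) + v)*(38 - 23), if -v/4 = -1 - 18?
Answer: 5415 - 416*√3 ≈ 4694.5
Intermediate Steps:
v = 76 (v = -4*(-1 - 18) = -4*(-19) = 76)
√(59 - 11)*(-104) + ((-25 + 40)*(-14 + 33) + v)*(38 - 23) = √(59 - 11)*(-104) + ((-25 + 40)*(-14 + 33) + 76)*(38 - 23) = √48*(-104) + (15*19 + 76)*15 = (4*√3)*(-104) + (285 + 76)*15 = -416*√3 + 361*15 = -416*√3 + 5415 = 5415 - 416*√3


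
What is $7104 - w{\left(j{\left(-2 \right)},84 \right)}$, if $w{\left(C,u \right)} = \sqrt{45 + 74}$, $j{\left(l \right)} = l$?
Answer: $7104 - \sqrt{119} \approx 7093.1$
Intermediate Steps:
$w{\left(C,u \right)} = \sqrt{119}$
$7104 - w{\left(j{\left(-2 \right)},84 \right)} = 7104 - \sqrt{119}$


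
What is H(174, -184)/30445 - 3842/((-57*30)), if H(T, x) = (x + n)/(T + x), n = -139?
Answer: 117024923/52060950 ≈ 2.2478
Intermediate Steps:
H(T, x) = (-139 + x)/(T + x) (H(T, x) = (x - 139)/(T + x) = (-139 + x)/(T + x))
H(174, -184)/30445 - 3842/((-57*30)) = ((-139 - 184)/(174 - 184))/30445 - 3842/((-57*30)) = (-323/(-10))*(1/30445) - 3842/(-1710) = -⅒*(-323)*(1/30445) - 3842*(-1/1710) = (323/10)*(1/30445) + 1921/855 = 323/304450 + 1921/855 = 117024923/52060950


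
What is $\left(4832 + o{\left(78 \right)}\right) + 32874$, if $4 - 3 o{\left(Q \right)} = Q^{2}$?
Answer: $\frac{107038}{3} \approx 35679.0$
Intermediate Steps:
$o{\left(Q \right)} = \frac{4}{3} - \frac{Q^{2}}{3}$
$\left(4832 + o{\left(78 \right)}\right) + 32874 = \left(4832 + \left(\frac{4}{3} - \frac{78^{2}}{3}\right)\right) + 32874 = \left(4832 + \left(\frac{4}{3} - 2028\right)\right) + 32874 = \left(4832 - \frac{6080}{3}\right) + 32874 = \frac{8416}{3} + 32874 = \frac{107038}{3}$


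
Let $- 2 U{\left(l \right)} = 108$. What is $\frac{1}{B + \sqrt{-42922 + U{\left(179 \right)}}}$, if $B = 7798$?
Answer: $\frac{3899}{30425890} - \frac{i \sqrt{2686}}{15212945} \approx 0.00012815 - 3.4067 \cdot 10^{-6} i$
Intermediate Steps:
$U{\left(l \right)} = -54$ ($U{\left(l \right)} = \left(- \frac{1}{2}\right) 108 = -54$)
$\frac{1}{B + \sqrt{-42922 + U{\left(179 \right)}}} = \frac{1}{7798 + \sqrt{-42922 - 54}} = \frac{1}{7798 + \sqrt{-42976}} = \frac{1}{7798 + 4 i \sqrt{2686}}$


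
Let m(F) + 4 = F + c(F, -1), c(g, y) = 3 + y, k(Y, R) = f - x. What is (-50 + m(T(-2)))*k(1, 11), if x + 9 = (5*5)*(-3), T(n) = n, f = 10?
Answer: -5076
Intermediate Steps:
x = -84 (x = -9 + (5*5)*(-3) = -9 + 25*(-3) = -9 - 75 = -84)
k(Y, R) = 94 (k(Y, R) = 10 - 1*(-84) = 10 + 84 = 94)
m(F) = -2 + F (m(F) = -4 + (F + (3 - 1)) = -4 + (F + 2) = -4 + (2 + F) = -2 + F)
(-50 + m(T(-2)))*k(1, 11) = (-50 + (-2 - 2))*94 = (-50 - 4)*94 = -54*94 = -5076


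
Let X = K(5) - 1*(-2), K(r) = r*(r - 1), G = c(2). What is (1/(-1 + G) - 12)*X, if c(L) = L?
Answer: -242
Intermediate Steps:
G = 2
K(r) = r*(-1 + r)
X = 22 (X = 5*(-1 + 5) - 1*(-2) = 5*4 + 2 = 20 + 2 = 22)
(1/(-1 + G) - 12)*X = (1/(-1 + 2) - 12)*22 = (1/1 - 12)*22 = (1 - 12)*22 = -11*22 = -242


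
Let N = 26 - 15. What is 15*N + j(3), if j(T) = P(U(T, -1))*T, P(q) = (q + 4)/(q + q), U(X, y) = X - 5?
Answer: 327/2 ≈ 163.50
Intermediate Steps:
N = 11
U(X, y) = -5 + X
P(q) = (4 + q)/(2*q) (P(q) = (4 + q)/((2*q)) = (4 + q)*(1/(2*q)) = (4 + q)/(2*q))
j(T) = T*(-1 + T)/(2*(-5 + T)) (j(T) = ((4 + (-5 + T))/(2*(-5 + T)))*T = ((-1 + T)/(2*(-5 + T)))*T = T*(-1 + T)/(2*(-5 + T)))
15*N + j(3) = 15*11 + (½)*3*(-1 + 3)/(-5 + 3) = 165 + (½)*3*2/(-2) = 165 + (½)*3*(-½)*2 = 165 - 3/2 = 327/2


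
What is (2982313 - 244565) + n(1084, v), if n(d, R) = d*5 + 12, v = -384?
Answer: 2743180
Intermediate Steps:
n(d, R) = 12 + 5*d (n(d, R) = 5*d + 12 = 12 + 5*d)
(2982313 - 244565) + n(1084, v) = (2982313 - 244565) + (12 + 5*1084) = 2737748 + (12 + 5420) = 2737748 + 5432 = 2743180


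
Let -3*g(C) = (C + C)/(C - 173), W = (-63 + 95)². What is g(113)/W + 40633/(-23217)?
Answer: -1247371253/713226240 ≈ -1.7489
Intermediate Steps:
W = 1024 (W = 32² = 1024)
g(C) = -2*C/(3*(-173 + C)) (g(C) = -(C + C)/(3*(C - 173)) = -2*C/(3*(-173 + C)))
g(113)/W + 40633/(-23217) = -2*113/(-519 + 3*113)/1024 + 40633/(-23217) = -2*113/(-519 + 339)*(1/1024) + 40633*(-1/23217) = -2*113/(-180)*(1/1024) - 40633/23217 = -2*113*(-1/180)*(1/1024) - 40633/23217 = (113/90)*(1/1024) - 40633/23217 = 113/92160 - 40633/23217 = -1247371253/713226240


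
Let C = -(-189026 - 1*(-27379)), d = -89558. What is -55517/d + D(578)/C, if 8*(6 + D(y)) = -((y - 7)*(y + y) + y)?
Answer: 450789367/4136223436 ≈ 0.10899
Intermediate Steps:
D(y) = -6 - y/8 - y*(-7 + y)/4 (D(y) = -6 + (-((y - 7)*(y + y) + y))/8 = -6 + (-((-7 + y)*(2*y) + y))/8 = -6 + (-(2*y*(-7 + y) + y))/8 = -6 + (-(y + 2*y*(-7 + y)))/8 = -6 + (-y - 2*y*(-7 + y))/8 = -6 + (-y/8 - y*(-7 + y)/4) = -6 - y/8 - y*(-7 + y)/4)
C = 161647 (C = -(-189026 + 27379) = -1*(-161647) = 161647)
-55517/d + D(578)/C = -55517/(-89558) + (-6 - ¼*578² + (13/8)*578)/161647 = -55517*(-1/89558) + (-6 - ¼*334084 + 3757/4)*(1/161647) = 7931/12794 + (-6 - 83521 + 3757/4)*(1/161647) = 7931/12794 - 330351/4*1/161647 = 7931/12794 - 330351/646588 = 450789367/4136223436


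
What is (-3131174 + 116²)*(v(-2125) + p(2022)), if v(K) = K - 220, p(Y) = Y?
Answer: 1007022914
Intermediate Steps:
v(K) = -220 + K
(-3131174 + 116²)*(v(-2125) + p(2022)) = (-3131174 + 116²)*((-220 - 2125) + 2022) = (-3131174 + 13456)*(-2345 + 2022) = -3117718*(-323) = 1007022914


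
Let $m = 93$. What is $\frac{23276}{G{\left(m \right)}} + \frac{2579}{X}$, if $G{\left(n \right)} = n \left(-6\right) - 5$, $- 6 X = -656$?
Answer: $- \frac{3278597}{184664} \approx -17.754$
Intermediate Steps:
$X = \frac{328}{3}$ ($X = \left(- \frac{1}{6}\right) \left(-656\right) = \frac{328}{3} \approx 109.33$)
$G{\left(n \right)} = -5 - 6 n$ ($G{\left(n \right)} = - 6 n - 5 = -5 - 6 n$)
$\frac{23276}{G{\left(m \right)}} + \frac{2579}{X} = \frac{23276}{-5 - 558} + \frac{2579}{\frac{328}{3}} = \frac{23276}{-5 - 558} + 2579 \cdot \frac{3}{328} = \frac{23276}{-563} + \frac{7737}{328} = 23276 \left(- \frac{1}{563}\right) + \frac{7737}{328} = - \frac{23276}{563} + \frac{7737}{328} = - \frac{3278597}{184664}$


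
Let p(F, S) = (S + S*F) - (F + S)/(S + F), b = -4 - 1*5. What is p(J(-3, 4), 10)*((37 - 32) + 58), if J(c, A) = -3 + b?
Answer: -6993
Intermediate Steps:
b = -9 (b = -4 - 5 = -9)
J(c, A) = -12 (J(c, A) = -3 - 9 = -12)
p(F, S) = -1 + S + F*S (p(F, S) = (S + F*S) - (F + S)/(F + S) = (S + F*S) - 1*1 = (S + F*S) - 1 = -1 + S + F*S)
p(J(-3, 4), 10)*((37 - 32) + 58) = (-1 + 10 - 12*10)*((37 - 32) + 58) = (-1 + 10 - 120)*(5 + 58) = -111*63 = -6993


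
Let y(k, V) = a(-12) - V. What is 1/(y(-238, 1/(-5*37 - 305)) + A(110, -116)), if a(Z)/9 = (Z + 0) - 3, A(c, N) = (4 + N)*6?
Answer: -490/395429 ≈ -0.0012392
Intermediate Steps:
A(c, N) = 24 + 6*N
a(Z) = -27 + 9*Z (a(Z) = 9*((Z + 0) - 3) = 9*(Z - 3) = 9*(-3 + Z) = -27 + 9*Z)
y(k, V) = -135 - V (y(k, V) = (-27 + 9*(-12)) - V = (-27 - 108) - V = -135 - V)
1/(y(-238, 1/(-5*37 - 305)) + A(110, -116)) = 1/((-135 - 1/(-5*37 - 305)) + (24 + 6*(-116))) = 1/((-135 - 1/(-185 - 305)) + (24 - 696)) = 1/((-135 - 1/(-490)) - 672) = 1/((-135 - 1*(-1/490)) - 672) = 1/((-135 + 1/490) - 672) = 1/(-66149/490 - 672) = 1/(-395429/490) = -490/395429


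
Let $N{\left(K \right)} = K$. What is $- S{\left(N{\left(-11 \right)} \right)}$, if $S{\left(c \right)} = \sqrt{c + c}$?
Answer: $- i \sqrt{22} \approx - 4.6904 i$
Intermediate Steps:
$S{\left(c \right)} = \sqrt{2} \sqrt{c}$ ($S{\left(c \right)} = \sqrt{2 c} = \sqrt{2} \sqrt{c}$)
$- S{\left(N{\left(-11 \right)} \right)} = - \sqrt{2} \sqrt{-11} = - \sqrt{2} i \sqrt{11} = - i \sqrt{22}$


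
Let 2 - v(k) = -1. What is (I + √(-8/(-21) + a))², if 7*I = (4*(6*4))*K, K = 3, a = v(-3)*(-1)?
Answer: (864 + I*√1155)²/441 ≈ 1690.1 + 133.17*I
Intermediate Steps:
v(k) = 3 (v(k) = 2 - 1*(-1) = 2 + 1 = 3)
a = -3 (a = 3*(-1) = -3)
I = 288/7 (I = ((4*(6*4))*3)/7 = ((4*24)*3)/7 = (96*3)/7 = (⅐)*288 = 288/7 ≈ 41.143)
(I + √(-8/(-21) + a))² = (288/7 + √(-8/(-21) - 3))² = (288/7 + √(-8*(-1/21) - 3))² = (288/7 + √(8/21 - 3))² = (288/7 + √(-55/21))² = (288/7 + I*√1155/21)²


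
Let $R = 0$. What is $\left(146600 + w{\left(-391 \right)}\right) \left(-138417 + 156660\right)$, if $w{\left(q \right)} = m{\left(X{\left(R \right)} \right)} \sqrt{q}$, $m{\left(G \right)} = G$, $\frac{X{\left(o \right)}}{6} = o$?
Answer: $2674423800$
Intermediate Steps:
$X{\left(o \right)} = 6 o$
$w{\left(q \right)} = 0$ ($w{\left(q \right)} = 6 \cdot 0 \sqrt{q} = 0 \sqrt{q} = 0$)
$\left(146600 + w{\left(-391 \right)}\right) \left(-138417 + 156660\right) = \left(146600 + 0\right) \left(-138417 + 156660\right) = 146600 \cdot 18243 = 2674423800$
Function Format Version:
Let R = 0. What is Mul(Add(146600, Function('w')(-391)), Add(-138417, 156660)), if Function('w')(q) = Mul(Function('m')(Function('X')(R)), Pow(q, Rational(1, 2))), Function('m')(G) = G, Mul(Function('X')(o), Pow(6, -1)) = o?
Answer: 2674423800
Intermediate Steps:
Function('X')(o) = Mul(6, o)
Function('w')(q) = 0 (Function('w')(q) = Mul(Mul(6, 0), Pow(q, Rational(1, 2))) = Mul(0, Pow(q, Rational(1, 2))) = 0)
Mul(Add(146600, Function('w')(-391)), Add(-138417, 156660)) = Mul(Add(146600, 0), Add(-138417, 156660)) = Mul(146600, 18243) = 2674423800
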